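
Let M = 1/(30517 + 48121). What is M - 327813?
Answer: -25778558693/78638 ≈ -3.2781e+5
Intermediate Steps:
M = 1/78638 ≈ 1.2716e-5
M - 327813 = 1/78638 - 327813 = -25778558693/78638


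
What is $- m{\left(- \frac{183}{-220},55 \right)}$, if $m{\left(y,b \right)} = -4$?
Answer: $4$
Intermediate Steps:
$- m{\left(- \frac{183}{-220},55 \right)} = \left(-1\right) \left(-4\right) = 4$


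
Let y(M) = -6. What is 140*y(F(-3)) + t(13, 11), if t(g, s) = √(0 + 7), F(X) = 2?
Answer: -840 + √7 ≈ -837.35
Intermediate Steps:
t(g, s) = √7
140*y(F(-3)) + t(13, 11) = 140*(-6) + √7 = -840 + √7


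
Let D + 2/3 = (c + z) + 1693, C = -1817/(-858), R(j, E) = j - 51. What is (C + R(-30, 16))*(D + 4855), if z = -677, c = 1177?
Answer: -65041441/117 ≈ -5.5591e+5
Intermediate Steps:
R(j, E) = -51 + j
C = 1817/858 (C = -1817*(-1/858) = 1817/858 ≈ 2.1177)
D = 6577/3 (D = -⅔ + ((1177 - 677) + 1693) = -⅔ + (500 + 1693) = -⅔ + 2193 = 6577/3 ≈ 2192.3)
(C + R(-30, 16))*(D + 4855) = (1817/858 + (-51 - 30))*(6577/3 + 4855) = (1817/858 - 81)*(21142/3) = -67681/858*21142/3 = -65041441/117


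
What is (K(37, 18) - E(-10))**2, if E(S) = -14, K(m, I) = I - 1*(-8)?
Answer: 1600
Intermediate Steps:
K(m, I) = 8 + I (K(m, I) = I + 8 = 8 + I)
(K(37, 18) - E(-10))**2 = ((8 + 18) - 1*(-14))**2 = (26 + 14)**2 = 40**2 = 1600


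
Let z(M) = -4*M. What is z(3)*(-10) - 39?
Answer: 81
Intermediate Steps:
z(3)*(-10) - 39 = -4*3*(-10) - 39 = -12*(-10) - 39 = 120 - 39 = 81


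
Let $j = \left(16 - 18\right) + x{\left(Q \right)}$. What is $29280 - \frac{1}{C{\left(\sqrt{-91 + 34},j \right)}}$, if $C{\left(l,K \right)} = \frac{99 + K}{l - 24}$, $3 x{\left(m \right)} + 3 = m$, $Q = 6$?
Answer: $\frac{1434732}{49} - \frac{i \sqrt{57}}{98} \approx 29280.0 - 0.077039 i$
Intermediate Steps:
$x{\left(m \right)} = -1 + \frac{m}{3}$
$j = -1$ ($j = \left(16 - 18\right) + \left(-1 + \frac{1}{3} \cdot 6\right) = -2 + \left(-1 + 2\right) = -2 + 1 = -1$)
$C{\left(l,K \right)} = \frac{99 + K}{-24 + l}$
$29280 - \frac{1}{C{\left(\sqrt{-91 + 34},j \right)}} = 29280 - \frac{1}{\frac{1}{-24 + \sqrt{-91 + 34}} \left(99 - 1\right)} = 29280 - \frac{1}{\frac{1}{-24 + \sqrt{-57}} \cdot 98} = 29280 - \frac{1}{\frac{1}{-24 + i \sqrt{57}} \cdot 98} = 29280 - \frac{1}{98 \frac{1}{-24 + i \sqrt{57}}} = 29280 - \left(- \frac{12}{49} + \frac{i \sqrt{57}}{98}\right) = 29280 + \left(\frac{12}{49} - \frac{i \sqrt{57}}{98}\right) = \frac{1434732}{49} - \frac{i \sqrt{57}}{98}$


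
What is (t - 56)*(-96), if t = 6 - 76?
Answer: 12096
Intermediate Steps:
t = -70
(t - 56)*(-96) = (-70 - 56)*(-96) = -126*(-96) = 12096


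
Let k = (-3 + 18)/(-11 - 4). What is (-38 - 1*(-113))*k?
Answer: -75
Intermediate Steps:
k = -1 (k = 15/(-15) = 15*(-1/15) = -1)
(-38 - 1*(-113))*k = (-38 - 1*(-113))*(-1) = (-38 + 113)*(-1) = 75*(-1) = -75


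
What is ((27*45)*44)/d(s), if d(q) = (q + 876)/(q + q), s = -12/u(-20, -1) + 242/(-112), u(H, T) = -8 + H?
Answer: -10371240/48959 ≈ -211.84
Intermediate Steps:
s = -97/56 (s = -12/(-8 - 20) + 242/(-112) = -12/(-28) + 242*(-1/112) = -12*(-1/28) - 121/56 = 3/7 - 121/56 = -97/56 ≈ -1.7321)
d(q) = (876 + q)/(2*q) (d(q) = (876 + q)/((2*q)) = (876 + q)*(1/(2*q)) = (876 + q)/(2*q))
((27*45)*44)/d(s) = ((27*45)*44)/(((876 - 97/56)/(2*(-97/56)))) = (1215*44)/(((½)*(-56/97)*(48959/56))) = 53460/(-48959/194) = 53460*(-194/48959) = -10371240/48959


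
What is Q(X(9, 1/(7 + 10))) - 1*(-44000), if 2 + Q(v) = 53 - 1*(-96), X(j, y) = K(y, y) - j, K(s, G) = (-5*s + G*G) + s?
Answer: 44147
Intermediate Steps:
K(s, G) = G² - 4*s (K(s, G) = (-5*s + G²) + s = (G² - 5*s) + s = G² - 4*s)
X(j, y) = y² - j - 4*y (X(j, y) = (y² - 4*y) - j = y² - j - 4*y)
Q(v) = 147 (Q(v) = -2 + (53 - 1*(-96)) = -2 + (53 + 96) = -2 + 149 = 147)
Q(X(9, 1/(7 + 10))) - 1*(-44000) = 147 - 1*(-44000) = 147 + 44000 = 44147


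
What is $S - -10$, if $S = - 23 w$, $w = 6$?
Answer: $-128$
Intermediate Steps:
$S = -138$ ($S = \left(-23\right) 6 = -138$)
$S - -10 = -138 - -10 = -138 + 10 = -128$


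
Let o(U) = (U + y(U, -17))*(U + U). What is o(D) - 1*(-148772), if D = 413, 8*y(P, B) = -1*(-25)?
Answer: 1969965/4 ≈ 4.9249e+5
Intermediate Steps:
y(P, B) = 25/8 (y(P, B) = (-1*(-25))/8 = (⅛)*25 = 25/8)
o(U) = 2*U*(25/8 + U) (o(U) = (U + 25/8)*(U + U) = (25/8 + U)*(2*U) = 2*U*(25/8 + U))
o(D) - 1*(-148772) = (¼)*413*(25 + 8*413) - 1*(-148772) = (¼)*413*(25 + 3304) + 148772 = (¼)*413*3329 + 148772 = 1374877/4 + 148772 = 1969965/4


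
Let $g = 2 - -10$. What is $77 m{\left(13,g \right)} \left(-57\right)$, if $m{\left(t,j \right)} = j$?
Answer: $-52668$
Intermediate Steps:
$g = 12$ ($g = 2 + 10 = 12$)
$77 m{\left(13,g \right)} \left(-57\right) = 77 \cdot 12 \left(-57\right) = 924 \left(-57\right) = -52668$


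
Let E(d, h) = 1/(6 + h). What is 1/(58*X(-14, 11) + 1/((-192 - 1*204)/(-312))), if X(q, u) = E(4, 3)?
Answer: 99/716 ≈ 0.13827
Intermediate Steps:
X(q, u) = ⅑ (X(q, u) = 1/(6 + 3) = 1/9 = ⅑)
1/(58*X(-14, 11) + 1/((-192 - 1*204)/(-312))) = 1/(58*(⅑) + 1/((-192 - 1*204)/(-312))) = 1/(58/9 + 1/((-192 - 204)*(-1/312))) = 1/(58/9 + 1/(-396*(-1/312))) = 1/(58/9 + 1/(33/26)) = 1/(58/9 + 26/33) = 1/(716/99) = 99/716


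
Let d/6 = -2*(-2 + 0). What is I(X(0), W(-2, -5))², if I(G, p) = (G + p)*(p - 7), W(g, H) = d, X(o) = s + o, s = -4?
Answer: 115600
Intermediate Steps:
X(o) = -4 + o
d = 24 (d = 6*(-2*(-2 + 0)) = 6*(-2*(-2)) = 6*4 = 24)
W(g, H) = 24
I(G, p) = (-7 + p)*(G + p) (I(G, p) = (G + p)*(-7 + p) = (-7 + p)*(G + p))
I(X(0), W(-2, -5))² = (24² - 7*(-4 + 0) - 7*24 + (-4 + 0)*24)² = (576 - 7*(-4) - 168 - 4*24)² = (576 + 28 - 168 - 96)² = 340² = 115600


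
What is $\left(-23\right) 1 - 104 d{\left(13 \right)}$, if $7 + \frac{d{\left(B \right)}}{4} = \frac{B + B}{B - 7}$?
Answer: $\frac{3259}{3} \approx 1086.3$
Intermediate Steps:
$d{\left(B \right)} = -28 + \frac{8 B}{-7 + B}$ ($d{\left(B \right)} = -28 + 4 \frac{B + B}{B - 7} = -28 + 4 \frac{2 B}{-7 + B} = -28 + \frac{8 B}{-7 + B}$)
$\left(-23\right) 1 - 104 d{\left(13 \right)} = \left(-23\right) 1 - 104 \frac{4 \left(49 - 65\right)}{-7 + 13} = -23 - 104 \frac{4 \left(49 - 65\right)}{6} = -23 - 104 \cdot 4 \cdot \frac{1}{6} \left(-16\right) = -23 - - \frac{3328}{3} = -23 + \frac{3328}{3} = \frac{3259}{3}$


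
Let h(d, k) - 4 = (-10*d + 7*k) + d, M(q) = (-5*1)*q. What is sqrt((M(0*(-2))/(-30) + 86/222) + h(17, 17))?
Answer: I*sqrt(364857)/111 ≈ 5.4417*I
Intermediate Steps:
M(q) = -5*q
h(d, k) = 4 - 9*d + 7*k (h(d, k) = 4 + ((-10*d + 7*k) + d) = 4 + (-9*d + 7*k) = 4 - 9*d + 7*k)
sqrt((M(0*(-2))/(-30) + 86/222) + h(17, 17)) = sqrt((-0*(-2)/(-30) + 86/222) + (4 - 9*17 + 7*17)) = sqrt((-5*0*(-1/30) + 86*(1/222)) + (4 - 153 + 119)) = sqrt((0*(-1/30) + 43/111) - 30) = sqrt((0 + 43/111) - 30) = sqrt(43/111 - 30) = sqrt(-3287/111) = I*sqrt(364857)/111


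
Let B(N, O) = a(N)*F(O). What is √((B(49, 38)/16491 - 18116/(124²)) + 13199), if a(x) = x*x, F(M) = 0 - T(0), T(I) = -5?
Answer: √13797600843062607/1022442 ≈ 114.88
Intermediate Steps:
F(M) = 5 (F(M) = 0 - 1*(-5) = 0 + 5 = 5)
a(x) = x²
B(N, O) = 5*N² (B(N, O) = N²*5 = 5*N²)
√((B(49, 38)/16491 - 18116/(124²)) + 13199) = √(((5*49²)/16491 - 18116/(124²)) + 13199) = √(((5*2401)*(1/16491) - 18116/15376) + 13199) = √((12005*(1/16491) - 18116*1/15376) + 13199) = √((12005/16491 - 4529/3844) + 13199) = √(-28540519/63391404 + 13199) = √(836674600877/63391404) = √13797600843062607/1022442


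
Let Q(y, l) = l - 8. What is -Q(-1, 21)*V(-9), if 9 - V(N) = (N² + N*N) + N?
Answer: 1872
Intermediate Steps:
Q(y, l) = -8 + l
V(N) = 9 - N - 2*N² (V(N) = 9 - ((N² + N*N) + N) = 9 - ((N² + N²) + N) = 9 - (2*N² + N) = 9 - (N + 2*N²) = 9 + (-N - 2*N²) = 9 - N - 2*N²)
-Q(-1, 21)*V(-9) = -(-8 + 21)*(9 - 1*(-9) - 2*(-9)²) = -13*(9 + 9 - 2*81) = -13*(9 + 9 - 162) = -13*(-144) = -1*(-1872) = 1872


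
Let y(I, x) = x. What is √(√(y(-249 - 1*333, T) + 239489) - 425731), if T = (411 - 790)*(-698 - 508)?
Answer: √(-425731 + √696563) ≈ 651.84*I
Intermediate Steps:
T = 457074 (T = -379*(-1206) = 457074)
√(√(y(-249 - 1*333, T) + 239489) - 425731) = √(√(457074 + 239489) - 425731) = √(√696563 - 425731) = √(-425731 + √696563)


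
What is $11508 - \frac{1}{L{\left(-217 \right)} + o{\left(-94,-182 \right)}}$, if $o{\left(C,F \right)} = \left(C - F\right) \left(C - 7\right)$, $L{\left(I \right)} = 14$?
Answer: $\frac{102121993}{8874} \approx 11508.0$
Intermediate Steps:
$o{\left(C,F \right)} = \left(-7 + C\right) \left(C - F\right)$ ($o{\left(C,F \right)} = \left(C - F\right) \left(-7 + C\right) = \left(-7 + C\right) \left(C - F\right)$)
$11508 - \frac{1}{L{\left(-217 \right)} + o{\left(-94,-182 \right)}} = 11508 - \frac{1}{14 + \left(\left(-94\right)^{2} - -658 + 7 \left(-182\right) - \left(-94\right) \left(-182\right)\right)} = 11508 - \frac{1}{14 + \left(8836 + 658 - 1274 - 17108\right)} = 11508 - \frac{1}{14 - 8888} = 11508 - \frac{1}{-8874} = 11508 - - \frac{1}{8874} = 11508 + \frac{1}{8874} = \frac{102121993}{8874}$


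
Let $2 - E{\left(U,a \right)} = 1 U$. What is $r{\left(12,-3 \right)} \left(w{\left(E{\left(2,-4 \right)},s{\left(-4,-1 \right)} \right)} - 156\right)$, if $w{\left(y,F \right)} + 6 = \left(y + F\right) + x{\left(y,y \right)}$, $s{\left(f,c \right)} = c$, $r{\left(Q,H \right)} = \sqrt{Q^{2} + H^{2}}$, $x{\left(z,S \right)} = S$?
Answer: $- 489 \sqrt{17} \approx -2016.2$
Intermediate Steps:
$r{\left(Q,H \right)} = \sqrt{H^{2} + Q^{2}}$
$E{\left(U,a \right)} = 2 - U$ ($E{\left(U,a \right)} = 2 - 1 U = 2 - U$)
$w{\left(y,F \right)} = -6 + F + 2 y$ ($w{\left(y,F \right)} = -6 + \left(\left(y + F\right) + y\right) = -6 + \left(\left(F + y\right) + y\right) = -6 + \left(F + 2 y\right) = -6 + F + 2 y$)
$r{\left(12,-3 \right)} \left(w{\left(E{\left(2,-4 \right)},s{\left(-4,-1 \right)} \right)} - 156\right) = \sqrt{\left(-3\right)^{2} + 12^{2}} \left(\left(-6 - 1 + 2 \left(2 - 2\right)\right) - 156\right) = \sqrt{9 + 144} \left(\left(-6 - 1 + 2 \left(2 - 2\right)\right) - 156\right) = \sqrt{153} \left(\left(-6 - 1 + 2 \cdot 0\right) - 156\right) = 3 \sqrt{17} \left(\left(-6 - 1 + 0\right) - 156\right) = 3 \sqrt{17} \left(-7 - 156\right) = 3 \sqrt{17} \left(-163\right) = - 489 \sqrt{17}$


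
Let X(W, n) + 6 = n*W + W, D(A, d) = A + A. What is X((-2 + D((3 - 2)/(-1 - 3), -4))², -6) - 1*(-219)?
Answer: 727/4 ≈ 181.75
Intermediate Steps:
D(A, d) = 2*A
X(W, n) = -6 + W + W*n (X(W, n) = -6 + (n*W + W) = -6 + (W*n + W) = -6 + (W + W*n) = -6 + W + W*n)
X((-2 + D((3 - 2)/(-1 - 3), -4))², -6) - 1*(-219) = (-6 + (-2 + 2*((3 - 2)/(-1 - 3)))² + (-2 + 2*((3 - 2)/(-1 - 3)))²*(-6)) - 1*(-219) = (-6 + (-2 + 2*(1/(-4)))² + (-2 + 2*(1/(-4)))²*(-6)) + 219 = (-6 + (-2 + 2*(1*(-¼)))² + (-2 + 2*(1*(-¼)))²*(-6)) + 219 = (-6 + (-2 + 2*(-¼))² + (-2 + 2*(-¼))²*(-6)) + 219 = (-6 + (-2 - ½)² + (-2 - ½)²*(-6)) + 219 = (-6 + (-5/2)² + (-5/2)²*(-6)) + 219 = (-6 + 25/4 + (25/4)*(-6)) + 219 = (-6 + 25/4 - 75/2) + 219 = -149/4 + 219 = 727/4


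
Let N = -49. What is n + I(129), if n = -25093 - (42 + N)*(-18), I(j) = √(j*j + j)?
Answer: -25219 + √16770 ≈ -25090.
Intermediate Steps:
I(j) = √(j + j²) (I(j) = √(j² + j) = √(j + j²))
n = -25219 (n = -25093 - (42 - 49)*(-18) = -25093 - (-7)*(-18) = -25093 - 1*126 = -25093 - 126 = -25219)
n + I(129) = -25219 + √(129*(1 + 129)) = -25219 + √(129*130) = -25219 + √16770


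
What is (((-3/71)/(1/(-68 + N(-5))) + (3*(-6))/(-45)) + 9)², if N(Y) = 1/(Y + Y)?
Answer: 75986089/504100 ≈ 150.74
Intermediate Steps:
N(Y) = 1/(2*Y)
(((-3/71)/(1/(-68 + N(-5))) + (3*(-6))/(-45)) + 9)² = (((-3/71)/(1/(-68 + (½)/(-5))) + (3*(-6))/(-45)) + 9)² = (((-3*1/71)/(1/(-68 + (½)*(-⅕))) - 18*(-1/45)) + 9)² = ((-3/(71*(1/(-68 - ⅒))) + ⅖) + 9)² = ((-3/(71*(1/(-681/10))) + ⅖) + 9)² = ((-3/(71*(-10/681)) + ⅖) + 9)² = ((-3/71*(-681/10) + ⅖) + 9)² = ((2043/710 + ⅖) + 9)² = (2327/710 + 9)² = (8717/710)² = 75986089/504100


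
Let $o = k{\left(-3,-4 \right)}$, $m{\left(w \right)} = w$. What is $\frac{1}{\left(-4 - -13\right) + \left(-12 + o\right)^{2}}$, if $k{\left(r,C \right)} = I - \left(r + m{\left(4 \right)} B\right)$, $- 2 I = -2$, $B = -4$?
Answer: $\frac{1}{73} \approx 0.013699$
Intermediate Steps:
$I = 1$ ($I = \left(- \frac{1}{2}\right) \left(-2\right) = 1$)
$k{\left(r,C \right)} = 17 - r$ ($k{\left(r,C \right)} = 1 - \left(r + 4 \left(-4\right)\right) = 1 - \left(r - 16\right) = 1 - \left(-16 + r\right) = 17 - r$)
$o = 20$ ($o = 17 - -3 = 17 + 3 = 20$)
$\frac{1}{\left(-4 - -13\right) + \left(-12 + o\right)^{2}} = \frac{1}{\left(-4 - -13\right) + \left(-12 + 20\right)^{2}} = \frac{1}{\left(-4 + 13\right) + 8^{2}} = \frac{1}{9 + 64} = \frac{1}{73}$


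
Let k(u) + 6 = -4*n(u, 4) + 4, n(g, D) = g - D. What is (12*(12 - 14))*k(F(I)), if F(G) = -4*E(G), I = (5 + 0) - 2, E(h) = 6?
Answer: -2640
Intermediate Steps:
I = 3 (I = 5 - 2 = 3)
F(G) = -24 (F(G) = -4*6 = -24)
k(u) = 14 - 4*u (k(u) = -6 + (-4*(u - 1*4) + 4) = -6 + (-4*(u - 4) + 4) = -6 + (-4*(-4 + u) + 4) = -6 + ((16 - 4*u) + 4) = -6 + (20 - 4*u) = 14 - 4*u)
(12*(12 - 14))*k(F(I)) = (12*(12 - 14))*(14 - 4*(-24)) = (12*(-2))*(14 + 96) = -24*110 = -2640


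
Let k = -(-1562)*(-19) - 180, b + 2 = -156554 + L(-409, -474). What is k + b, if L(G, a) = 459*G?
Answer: -374145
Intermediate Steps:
b = -344287 (b = -2 + (-156554 + 459*(-409)) = -2 + (-156554 - 187731) = -2 - 344285 = -344287)
k = -29858 (k = -142*209 - 180 = -29678 - 180 = -29858)
k + b = -29858 - 344287 = -374145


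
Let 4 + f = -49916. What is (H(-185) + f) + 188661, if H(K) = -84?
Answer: 138657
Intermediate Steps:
f = -49920 (f = -4 - 49916 = -49920)
(H(-185) + f) + 188661 = (-84 - 49920) + 188661 = -50004 + 188661 = 138657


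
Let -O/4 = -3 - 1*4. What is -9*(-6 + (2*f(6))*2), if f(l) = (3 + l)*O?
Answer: -9018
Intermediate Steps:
O = 28 (O = -4*(-3 - 1*4) = -4*(-3 - 4) = -4*(-7) = 28)
f(l) = 84 + 28*l (f(l) = (3 + l)*28 = 84 + 28*l)
-9*(-6 + (2*f(6))*2) = -9*(-6 + (2*(84 + 28*6))*2) = -9*(-6 + (2*(84 + 168))*2) = -9*(-6 + (2*252)*2) = -9*(-6 + 504*2) = -9*(-6 + 1008) = -9*1002 = -9018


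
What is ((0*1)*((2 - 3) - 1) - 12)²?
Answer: 144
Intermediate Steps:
((0*1)*((2 - 3) - 1) - 12)² = (0*(-1 - 1) - 12)² = (0*(-2) - 12)² = (0 - 12)² = (-12)² = 144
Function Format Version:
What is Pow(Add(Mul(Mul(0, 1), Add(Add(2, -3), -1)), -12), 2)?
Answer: 144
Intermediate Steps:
Pow(Add(Mul(Mul(0, 1), Add(Add(2, -3), -1)), -12), 2) = Pow(Add(Mul(0, Add(-1, -1)), -12), 2) = Pow(Add(Mul(0, -2), -12), 2) = Pow(Add(0, -12), 2) = Pow(-12, 2) = 144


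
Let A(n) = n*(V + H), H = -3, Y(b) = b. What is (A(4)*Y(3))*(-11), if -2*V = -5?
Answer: 66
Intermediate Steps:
V = 5/2 (V = -½*(-5) = 5/2 ≈ 2.5000)
A(n) = -n/2 (A(n) = n*(5/2 - 3) = n*(-½) = -n/2)
(A(4)*Y(3))*(-11) = (-½*4*3)*(-11) = -2*3*(-11) = -6*(-11) = 66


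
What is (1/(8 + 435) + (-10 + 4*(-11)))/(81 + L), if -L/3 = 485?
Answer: 23921/608682 ≈ 0.039300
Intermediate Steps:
L = -1455 (L = -3*485 = -1455)
(1/(8 + 435) + (-10 + 4*(-11)))/(81 + L) = (1/(8 + 435) + (-10 + 4*(-11)))/(81 - 1455) = (1/443 + (-10 - 44))/(-1374) = (1/443 - 54)*(-1/1374) = -23921/443*(-1/1374) = 23921/608682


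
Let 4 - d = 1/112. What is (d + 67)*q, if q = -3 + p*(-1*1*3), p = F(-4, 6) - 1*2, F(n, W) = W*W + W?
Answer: -977973/112 ≈ -8731.9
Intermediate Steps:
F(n, W) = W + W² (F(n, W) = W² + W = W + W²)
d = 447/112 (d = 4 - 1/112 = 447/112 ≈ 3.9911)
p = 40 (p = 6*(1 + 6) - 1*2 = 6*7 - 2 = 42 - 2 = 40)
q = -123 (q = -3 + 40*(-1*1*3) = -3 + 40*(-1*3) = -3 + 40*(-3) = -3 - 120 = -123)
(d + 67)*q = (447/112 + 67)*(-123) = (7951/112)*(-123) = -977973/112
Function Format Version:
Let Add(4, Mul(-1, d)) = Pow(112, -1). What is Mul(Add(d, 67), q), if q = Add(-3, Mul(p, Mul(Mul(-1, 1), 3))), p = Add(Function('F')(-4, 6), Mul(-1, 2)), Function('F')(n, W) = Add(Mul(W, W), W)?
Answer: Rational(-977973, 112) ≈ -8731.9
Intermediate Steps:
Function('F')(n, W) = Add(W, Pow(W, 2)) (Function('F')(n, W) = Add(Pow(W, 2), W) = Add(W, Pow(W, 2)))
d = Rational(447, 112) (d = Add(4, Mul(-1, Pow(112, -1))) = Add(4, Mul(-1, Rational(1, 112))) = Add(4, Rational(-1, 112)) = Rational(447, 112) ≈ 3.9911)
p = 40 (p = Add(Mul(6, Add(1, 6)), Mul(-1, 2)) = Add(Mul(6, 7), -2) = Add(42, -2) = 40)
q = -123 (q = Add(-3, Mul(40, Mul(Mul(-1, 1), 3))) = Add(-3, Mul(40, Mul(-1, 3))) = Add(-3, Mul(40, -3)) = Add(-3, -120) = -123)
Mul(Add(d, 67), q) = Mul(Add(Rational(447, 112), 67), -123) = Mul(Rational(7951, 112), -123) = Rational(-977973, 112)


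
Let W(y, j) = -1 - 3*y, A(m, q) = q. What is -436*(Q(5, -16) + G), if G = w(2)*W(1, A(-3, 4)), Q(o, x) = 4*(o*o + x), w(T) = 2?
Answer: -12208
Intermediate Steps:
Q(o, x) = 4*x + 4*o² (Q(o, x) = 4*(o² + x) = 4*(x + o²) = 4*x + 4*o²)
G = -8 (G = 2*(-1 - 3*1) = 2*(-1 - 3) = 2*(-4) = -8)
-436*(Q(5, -16) + G) = -436*((4*(-16) + 4*5²) - 8) = -436*((-64 + 4*25) - 8) = -436*((-64 + 100) - 8) = -436*(36 - 8) = -436*28 = -12208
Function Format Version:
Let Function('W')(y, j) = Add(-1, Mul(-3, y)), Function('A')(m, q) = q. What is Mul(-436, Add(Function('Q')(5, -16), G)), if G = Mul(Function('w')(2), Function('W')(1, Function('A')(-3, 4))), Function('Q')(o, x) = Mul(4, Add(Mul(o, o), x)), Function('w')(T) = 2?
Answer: -12208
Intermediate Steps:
Function('Q')(o, x) = Add(Mul(4, x), Mul(4, Pow(o, 2))) (Function('Q')(o, x) = Mul(4, Add(Pow(o, 2), x)) = Mul(4, Add(x, Pow(o, 2))) = Add(Mul(4, x), Mul(4, Pow(o, 2))))
G = -8 (G = Mul(2, Add(-1, Mul(-3, 1))) = Mul(2, Add(-1, -3)) = Mul(2, -4) = -8)
Mul(-436, Add(Function('Q')(5, -16), G)) = Mul(-436, Add(Add(Mul(4, -16), Mul(4, Pow(5, 2))), -8)) = Mul(-436, Add(Add(-64, Mul(4, 25)), -8)) = Mul(-436, Add(Add(-64, 100), -8)) = Mul(-436, Add(36, -8)) = Mul(-436, 28) = -12208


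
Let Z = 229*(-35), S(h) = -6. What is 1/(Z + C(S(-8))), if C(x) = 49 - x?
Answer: -1/7960 ≈ -0.00012563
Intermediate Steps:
Z = -8015
1/(Z + C(S(-8))) = 1/(-8015 + (49 - 1*(-6))) = 1/(-8015 + (49 + 6)) = 1/(-8015 + 55) = 1/(-7960) = -1/7960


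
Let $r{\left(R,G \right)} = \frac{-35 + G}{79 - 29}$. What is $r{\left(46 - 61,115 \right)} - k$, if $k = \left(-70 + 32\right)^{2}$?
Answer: $- \frac{7212}{5} \approx -1442.4$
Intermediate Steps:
$r{\left(R,G \right)} = - \frac{7}{10} + \frac{G}{50}$ ($r{\left(R,G \right)} = \frac{-35 + G}{50} = \left(-35 + G\right) \frac{1}{50} = - \frac{7}{10} + \frac{G}{50}$)
$k = 1444$ ($k = \left(-38\right)^{2} = 1444$)
$r{\left(46 - 61,115 \right)} - k = \left(- \frac{7}{10} + \frac{1}{50} \cdot 115\right) - 1444 = \left(- \frac{7}{10} + \frac{23}{10}\right) - 1444 = \frac{8}{5} - 1444 = - \frac{7212}{5}$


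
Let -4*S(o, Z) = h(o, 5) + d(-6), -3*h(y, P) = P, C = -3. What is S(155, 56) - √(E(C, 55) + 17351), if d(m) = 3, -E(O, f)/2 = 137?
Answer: -⅓ - √17077 ≈ -131.01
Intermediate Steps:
h(y, P) = -P/3
E(O, f) = -274 (E(O, f) = -2*137 = -274)
S(o, Z) = -⅓ (S(o, Z) = -(-⅓*5 + 3)/4 = -(-5/3 + 3)/4 = -¼*4/3 = -⅓)
S(155, 56) - √(E(C, 55) + 17351) = -⅓ - √(-274 + 17351) = -⅓ - √17077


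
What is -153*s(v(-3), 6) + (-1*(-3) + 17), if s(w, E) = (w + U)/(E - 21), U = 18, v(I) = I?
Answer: 173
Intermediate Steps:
s(w, E) = (18 + w)/(-21 + E) (s(w, E) = (w + 18)/(E - 21) = (18 + w)/(-21 + E))
-153*s(v(-3), 6) + (-1*(-3) + 17) = -153*(18 - 3)/(-21 + 6) + (-1*(-3) + 17) = -153*15/(-15) + (3 + 17) = -(-51)*15/5 + 20 = -153*(-1) + 20 = 153 + 20 = 173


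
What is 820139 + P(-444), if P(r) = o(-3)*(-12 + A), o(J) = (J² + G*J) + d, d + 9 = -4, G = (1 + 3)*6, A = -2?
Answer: 821203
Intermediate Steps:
G = 24 (G = 4*6 = 24)
d = -13 (d = -9 - 4 = -13)
o(J) = -13 + J² + 24*J (o(J) = (J² + 24*J) - 13 = -13 + J² + 24*J)
P(r) = 1064 (P(r) = (-13 + (-3)² + 24*(-3))*(-12 - 2) = (-13 + 9 - 72)*(-14) = -76*(-14) = 1064)
820139 + P(-444) = 820139 + 1064 = 821203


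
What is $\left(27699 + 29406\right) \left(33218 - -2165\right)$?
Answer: $2020546215$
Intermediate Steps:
$\left(27699 + 29406\right) \left(33218 - -2165\right) = 57105 \left(33218 + 2165\right) = 57105 \cdot 35383 = 2020546215$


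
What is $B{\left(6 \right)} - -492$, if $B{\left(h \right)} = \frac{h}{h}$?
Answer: $493$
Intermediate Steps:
$B{\left(h \right)} = 1$
$B{\left(6 \right)} - -492 = 1 - -492 = 1 + 492 = 493$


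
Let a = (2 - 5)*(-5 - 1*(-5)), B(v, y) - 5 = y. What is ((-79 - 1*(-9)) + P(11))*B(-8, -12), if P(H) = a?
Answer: 490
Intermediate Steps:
B(v, y) = 5 + y
a = 0 (a = -3*(-5 + 5) = -3*0 = 0)
P(H) = 0
((-79 - 1*(-9)) + P(11))*B(-8, -12) = ((-79 - 1*(-9)) + 0)*(5 - 12) = ((-79 + 9) + 0)*(-7) = (-70 + 0)*(-7) = -70*(-7) = 490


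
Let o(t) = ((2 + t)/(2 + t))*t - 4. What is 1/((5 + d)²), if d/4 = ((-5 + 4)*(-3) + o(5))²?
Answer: 1/4761 ≈ 0.00021004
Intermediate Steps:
o(t) = -4 + t (o(t) = 1*t - 4 = t - 4 = -4 + t)
d = 64 (d = 4*((-5 + 4)*(-3) + (-4 + 5))² = 4*(-1*(-3) + 1)² = 4*(3 + 1)² = 4*4² = 4*16 = 64)
1/((5 + d)²) = 1/((5 + 64)²) = 1/(69²) = 1/4761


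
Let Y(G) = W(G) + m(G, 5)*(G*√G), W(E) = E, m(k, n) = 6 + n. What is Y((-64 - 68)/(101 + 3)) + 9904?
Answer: 257471/26 - 363*I*√858/676 ≈ 9902.7 - 15.729*I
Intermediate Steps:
Y(G) = G + 11*G^(3/2) (Y(G) = G + (6 + 5)*(G*√G) = G + 11*G^(3/2))
Y((-64 - 68)/(101 + 3)) + 9904 = ((-64 - 68)/(101 + 3) + 11*((-64 - 68)/(101 + 3))^(3/2)) + 9904 = (-132/104 + 11*(-132/104)^(3/2)) + 9904 = (-132*1/104 + 11*(-132*1/104)^(3/2)) + 9904 = (-33/26 + 11*(-33/26)^(3/2)) + 9904 = (-33/26 + 11*(-33*I*√858/676)) + 9904 = (-33/26 - 363*I*√858/676) + 9904 = 257471/26 - 363*I*√858/676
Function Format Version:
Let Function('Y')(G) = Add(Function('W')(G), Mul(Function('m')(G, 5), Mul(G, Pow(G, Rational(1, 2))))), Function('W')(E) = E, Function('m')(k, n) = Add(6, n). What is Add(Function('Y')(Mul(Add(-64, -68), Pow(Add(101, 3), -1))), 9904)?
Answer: Add(Rational(257471, 26), Mul(Rational(-363, 676), I, Pow(858, Rational(1, 2)))) ≈ Add(9902.7, Mul(-15.729, I))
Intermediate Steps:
Function('Y')(G) = Add(G, Mul(11, Pow(G, Rational(3, 2)))) (Function('Y')(G) = Add(G, Mul(Add(6, 5), Mul(G, Pow(G, Rational(1, 2))))) = Add(G, Mul(11, Pow(G, Rational(3, 2)))))
Add(Function('Y')(Mul(Add(-64, -68), Pow(Add(101, 3), -1))), 9904) = Add(Add(Mul(Add(-64, -68), Pow(Add(101, 3), -1)), Mul(11, Pow(Mul(Add(-64, -68), Pow(Add(101, 3), -1)), Rational(3, 2)))), 9904) = Add(Add(Mul(-132, Pow(104, -1)), Mul(11, Pow(Mul(-132, Pow(104, -1)), Rational(3, 2)))), 9904) = Add(Add(Mul(-132, Rational(1, 104)), Mul(11, Pow(Mul(-132, Rational(1, 104)), Rational(3, 2)))), 9904) = Add(Add(Rational(-33, 26), Mul(11, Pow(Rational(-33, 26), Rational(3, 2)))), 9904) = Add(Add(Rational(-33, 26), Mul(11, Mul(Rational(-33, 676), I, Pow(858, Rational(1, 2))))), 9904) = Add(Add(Rational(-33, 26), Mul(Rational(-363, 676), I, Pow(858, Rational(1, 2)))), 9904) = Add(Rational(257471, 26), Mul(Rational(-363, 676), I, Pow(858, Rational(1, 2))))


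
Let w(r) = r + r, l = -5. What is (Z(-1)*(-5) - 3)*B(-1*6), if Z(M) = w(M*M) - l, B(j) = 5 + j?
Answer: 38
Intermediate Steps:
w(r) = 2*r
Z(M) = 5 + 2*M² (Z(M) = 2*(M*M) - 1*(-5) = 2*M² + 5 = 5 + 2*M²)
(Z(-1)*(-5) - 3)*B(-1*6) = ((5 + 2*(-1)²)*(-5) - 3)*(5 - 1*6) = ((5 + 2*1)*(-5) - 3)*(5 - 6) = ((5 + 2)*(-5) - 3)*(-1) = (7*(-5) - 3)*(-1) = (-35 - 3)*(-1) = -38*(-1) = 38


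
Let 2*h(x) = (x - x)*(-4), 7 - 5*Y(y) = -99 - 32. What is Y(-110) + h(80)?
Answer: 138/5 ≈ 27.600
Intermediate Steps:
Y(y) = 138/5 (Y(y) = 7/5 - (-99 - 32)/5 = 7/5 - ⅕*(-131) = 7/5 + 131/5 = 138/5)
h(x) = 0 (h(x) = ((x - x)*(-4))/2 = (0*(-4))/2 = (½)*0 = 0)
Y(-110) + h(80) = 138/5 + 0 = 138/5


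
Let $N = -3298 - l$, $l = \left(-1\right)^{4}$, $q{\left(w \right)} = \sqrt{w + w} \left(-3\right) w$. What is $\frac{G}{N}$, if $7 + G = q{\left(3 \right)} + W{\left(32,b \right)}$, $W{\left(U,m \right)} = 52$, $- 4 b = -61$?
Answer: $- \frac{45}{3299} + \frac{9 \sqrt{6}}{3299} \approx -0.006958$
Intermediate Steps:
$b = \frac{61}{4}$ ($b = \left(- \frac{1}{4}\right) \left(-61\right) = \frac{61}{4} \approx 15.25$)
$q{\left(w \right)} = - 3 \sqrt{2} w^{\frac{3}{2}}$ ($q{\left(w \right)} = \sqrt{2 w} \left(-3\right) w = \sqrt{2} \sqrt{w} \left(-3\right) w = - 3 \sqrt{2} \sqrt{w} w = - 3 \sqrt{2} w^{\frac{3}{2}}$)
$l = 1$
$G = 45 - 9 \sqrt{6}$ ($G = -7 + \left(- 3 \sqrt{2} \cdot 3^{\frac{3}{2}} + 52\right) = -7 + \left(- 3 \sqrt{2} \cdot 3 \sqrt{3} + 52\right) = -7 + \left(- 9 \sqrt{6} + 52\right) = -7 + \left(52 - 9 \sqrt{6}\right) = 45 - 9 \sqrt{6} \approx 22.955$)
$N = -3299$ ($N = -3298 - 1 = -3299$)
$\frac{G}{N} = \frac{45 - 9 \sqrt{6}}{-3299} = \left(45 - 9 \sqrt{6}\right) \left(- \frac{1}{3299}\right) = - \frac{45}{3299} + \frac{9 \sqrt{6}}{3299}$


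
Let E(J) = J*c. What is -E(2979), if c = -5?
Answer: 14895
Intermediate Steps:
E(J) = -5*J (E(J) = J*(-5) = -5*J)
-E(2979) = -(-5)*2979 = -1*(-14895) = 14895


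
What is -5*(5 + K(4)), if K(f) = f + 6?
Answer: -75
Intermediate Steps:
K(f) = 6 + f
-5*(5 + K(4)) = -5*(5 + (6 + 4)) = -5*(5 + 10) = -5*15 = -75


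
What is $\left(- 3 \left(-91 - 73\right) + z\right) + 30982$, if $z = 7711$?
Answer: $39185$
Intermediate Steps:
$\left(- 3 \left(-91 - 73\right) + z\right) + 30982 = \left(- 3 \left(-91 - 73\right) + 7711\right) + 30982 = \left(\left(-3\right) \left(-164\right) + 7711\right) + 30982 = \left(492 + 7711\right) + 30982 = 8203 + 30982 = 39185$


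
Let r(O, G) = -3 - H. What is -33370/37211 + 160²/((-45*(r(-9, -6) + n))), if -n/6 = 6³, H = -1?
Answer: -99654010/217349451 ≈ -0.45850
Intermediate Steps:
r(O, G) = -2 (r(O, G) = -3 - 1*(-1) = -3 + 1 = -2)
n = -1296 (n = -6*6³ = -6*216 = -1296)
-33370/37211 + 160²/((-45*(r(-9, -6) + n))) = -33370/37211 + 160²/((-45*(-2 - 1296))) = -33370*1/37211 + 25600/((-45*(-1298))) = -33370/37211 + 25600/58410 = -33370/37211 + 25600*(1/58410) = -33370/37211 + 2560/5841 = -99654010/217349451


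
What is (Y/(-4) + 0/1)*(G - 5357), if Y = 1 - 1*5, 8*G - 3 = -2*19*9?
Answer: -43195/8 ≈ -5399.4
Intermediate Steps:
G = -339/8 (G = 3/8 + (-2*19*9)/8 = 3/8 + (-38*9)/8 = 3/8 + (⅛)*(-342) = 3/8 - 171/4 = -339/8 ≈ -42.375)
Y = -4 (Y = 1 - 5 = -4)
(Y/(-4) + 0/1)*(G - 5357) = (-4/(-4) + 0/1)*(-339/8 - 5357) = (-4*(-¼) + 0*1)*(-43195/8) = (1 + 0)*(-43195/8) = 1*(-43195/8) = -43195/8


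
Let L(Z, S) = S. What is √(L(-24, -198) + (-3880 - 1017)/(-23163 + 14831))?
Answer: I*√3426199637/4166 ≈ 14.05*I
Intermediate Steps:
√(L(-24, -198) + (-3880 - 1017)/(-23163 + 14831)) = √(-198 + (-3880 - 1017)/(-23163 + 14831)) = √(-198 - 4897/(-8332)) = √(-198 - 4897*(-1/8332)) = √(-198 + 4897/8332) = √(-1644839/8332) = I*√3426199637/4166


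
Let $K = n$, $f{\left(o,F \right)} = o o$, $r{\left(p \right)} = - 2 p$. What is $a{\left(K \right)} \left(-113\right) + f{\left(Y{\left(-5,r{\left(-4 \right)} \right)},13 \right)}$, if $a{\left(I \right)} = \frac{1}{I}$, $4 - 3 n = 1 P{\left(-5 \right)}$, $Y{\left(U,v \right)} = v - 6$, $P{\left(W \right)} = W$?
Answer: $- \frac{101}{3} \approx -33.667$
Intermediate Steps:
$Y{\left(U,v \right)} = -6 + v$ ($Y{\left(U,v \right)} = v - 6 = -6 + v$)
$n = 3$ ($n = \frac{4}{3} - \frac{1 \left(-5\right)}{3} = \frac{4}{3} - - \frac{5}{3} = \frac{4}{3} + \frac{5}{3} = 3$)
$f{\left(o,F \right)} = o^{2}$
$K = 3$
$a{\left(K \right)} \left(-113\right) + f{\left(Y{\left(-5,r{\left(-4 \right)} \right)},13 \right)} = \frac{1}{3} \left(-113\right) + \left(-6 - -8\right)^{2} = \frac{1}{3} \left(-113\right) + \left(-6 + 8\right)^{2} = - \frac{113}{3} + 2^{2} = - \frac{113}{3} + 4 = - \frac{101}{3}$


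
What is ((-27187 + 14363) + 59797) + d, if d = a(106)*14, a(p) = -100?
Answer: 45573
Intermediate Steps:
d = -1400 (d = -100*14 = -1400)
((-27187 + 14363) + 59797) + d = ((-27187 + 14363) + 59797) - 1400 = (-12824 + 59797) - 1400 = 46973 - 1400 = 45573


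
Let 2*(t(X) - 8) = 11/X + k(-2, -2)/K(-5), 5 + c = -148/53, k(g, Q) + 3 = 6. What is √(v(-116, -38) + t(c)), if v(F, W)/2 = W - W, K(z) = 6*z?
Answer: √123563405/4130 ≈ 2.6915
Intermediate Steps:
k(g, Q) = 3 (k(g, Q) = -3 + 6 = 3)
c = -413/53 (c = -5 - 148/53 = -413/53 ≈ -7.7924)
v(F, W) = 0 (v(F, W) = 2*(W - W) = 2*0 = 0)
t(X) = 159/20 + 11/(2*X) (t(X) = 8 + (11/X + 3/((6*(-5))))/2 = 8 + (11/X + 3/(-30))/2 = 8 + (11/X + 3*(-1/30))/2 = 8 + (11/X - ⅒)/2 = 8 + (-⅒ + 11/X)/2 = 8 + (-1/20 + 11/(2*X)) = 159/20 + 11/(2*X))
√(v(-116, -38) + t(c)) = √(0 + (110 + 159*(-413/53))/(20*(-413/53))) = √(0 + (1/20)*(-53/413)*(110 - 1239)) = √(0 + (1/20)*(-53/413)*(-1129)) = √(0 + 59837/8260) = √(59837/8260) = √123563405/4130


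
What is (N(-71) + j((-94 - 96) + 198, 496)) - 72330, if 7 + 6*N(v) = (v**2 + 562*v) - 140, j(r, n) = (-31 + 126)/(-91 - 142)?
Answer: -54637387/699 ≈ -78165.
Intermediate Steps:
j(r, n) = -95/233 (j(r, n) = 95/(-233) = 95*(-1/233) = -95/233)
N(v) = -49/2 + v**2/6 + 281*v/3 (N(v) = -7/6 + ((v**2 + 562*v) - 140)/6 = -7/6 + (-140 + v**2 + 562*v)/6 = -7/6 + (-70/3 + v**2/6 + 281*v/3) = -49/2 + v**2/6 + 281*v/3)
(N(-71) + j((-94 - 96) + 198, 496)) - 72330 = ((-49/2 + (1/6)*(-71)**2 + (281/3)*(-71)) - 95/233) - 72330 = ((-49/2 + (1/6)*5041 - 19951/3) - 95/233) - 72330 = ((-49/2 + 5041/6 - 19951/3) - 95/233) - 72330 = (-17504/3 - 95/233) - 72330 = -4078717/699 - 72330 = -54637387/699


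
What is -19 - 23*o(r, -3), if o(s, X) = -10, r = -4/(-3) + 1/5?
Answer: 211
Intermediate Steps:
r = 23/15 (r = -4*(-⅓) + 1*(⅕) = 4/3 + ⅕ = 23/15 ≈ 1.5333)
-19 - 23*o(r, -3) = -19 - 23*(-10) = -19 + 230 = 211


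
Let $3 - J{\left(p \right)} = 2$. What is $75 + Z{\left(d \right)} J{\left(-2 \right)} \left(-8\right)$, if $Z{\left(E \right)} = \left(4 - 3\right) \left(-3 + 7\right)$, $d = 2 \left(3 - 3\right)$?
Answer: $43$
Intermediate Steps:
$d = 0$ ($d = 2 \cdot 0 = 0$)
$J{\left(p \right)} = 1$ ($J{\left(p \right)} = 3 - 2 = 1$)
$Z{\left(E \right)} = 4$ ($Z{\left(E \right)} = 1 \cdot 4 = 4$)
$75 + Z{\left(d \right)} J{\left(-2 \right)} \left(-8\right) = 75 + 4 \cdot 1 \left(-8\right) = 75 + 4 \left(-8\right) = 75 - 32 = 43$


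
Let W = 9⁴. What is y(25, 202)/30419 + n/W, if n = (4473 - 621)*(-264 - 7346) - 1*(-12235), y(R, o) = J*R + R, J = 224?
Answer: -891284966590/199579059 ≈ -4465.8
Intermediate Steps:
W = 6561
y(R, o) = 225*R (y(R, o) = 224*R + R = 225*R)
n = -29301485 (n = 3852*(-7610) + 12235 = -29313720 + 12235 = -29301485)
y(25, 202)/30419 + n/W = (225*25)/30419 - 29301485/6561 = 5625*(1/30419) - 29301485*1/6561 = 5625/30419 - 29301485/6561 = -891284966590/199579059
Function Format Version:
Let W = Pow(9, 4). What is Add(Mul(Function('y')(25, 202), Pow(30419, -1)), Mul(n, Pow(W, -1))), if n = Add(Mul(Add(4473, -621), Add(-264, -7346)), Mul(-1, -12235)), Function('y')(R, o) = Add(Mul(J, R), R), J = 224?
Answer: Rational(-891284966590, 199579059) ≈ -4465.8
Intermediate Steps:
W = 6561
Function('y')(R, o) = Mul(225, R) (Function('y')(R, o) = Add(Mul(224, R), R) = Mul(225, R))
n = -29301485 (n = Add(Mul(3852, -7610), 12235) = Add(-29313720, 12235) = -29301485)
Add(Mul(Function('y')(25, 202), Pow(30419, -1)), Mul(n, Pow(W, -1))) = Add(Mul(Mul(225, 25), Pow(30419, -1)), Mul(-29301485, Pow(6561, -1))) = Add(Mul(5625, Rational(1, 30419)), Mul(-29301485, Rational(1, 6561))) = Add(Rational(5625, 30419), Rational(-29301485, 6561)) = Rational(-891284966590, 199579059)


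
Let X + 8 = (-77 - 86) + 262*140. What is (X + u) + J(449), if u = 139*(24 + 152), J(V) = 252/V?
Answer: 27377129/449 ≈ 60974.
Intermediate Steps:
X = 36509 (X = -8 + ((-77 - 86) + 262*140) = -8 + (-163 + 36680) = -8 + 36517 = 36509)
u = 24464 (u = 139*176 = 24464)
(X + u) + J(449) = (36509 + 24464) + 252/449 = 60973 + 252*(1/449) = 60973 + 252/449 = 27377129/449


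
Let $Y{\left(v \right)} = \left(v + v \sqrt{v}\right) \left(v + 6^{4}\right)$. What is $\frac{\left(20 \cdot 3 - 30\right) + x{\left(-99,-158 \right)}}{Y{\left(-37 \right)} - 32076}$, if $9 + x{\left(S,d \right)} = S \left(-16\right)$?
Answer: $- \frac{126247695}{86476346174} + \frac{74765715 i \sqrt{37}}{86476346174} \approx -0.0014599 + 0.005259 i$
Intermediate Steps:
$x{\left(S,d \right)} = -9 - 16 S$ ($x{\left(S,d \right)} = -9 + S \left(-16\right) = -9 - 16 S$)
$Y{\left(v \right)} = \left(1296 + v\right) \left(v + v^{\frac{3}{2}}\right)$ ($Y{\left(v \right)} = \left(v + v^{\frac{3}{2}}\right) \left(v + 1296\right) = \left(v + v^{\frac{3}{2}}\right) \left(1296 + v\right) = \left(1296 + v\right) \left(v + v^{\frac{3}{2}}\right)$)
$\frac{\left(20 \cdot 3 - 30\right) + x{\left(-99,-158 \right)}}{Y{\left(-37 \right)} - 32076} = \frac{\left(20 \cdot 3 - 30\right) - -1575}{\left(\left(-37\right)^{2} + \left(-37\right)^{\frac{5}{2}} + 1296 \left(-37\right) + 1296 \left(-37\right)^{\frac{3}{2}}\right) - 32076} = \frac{\left(60 - 30\right) + \left(-9 + 1584\right)}{\left(1369 + 1369 i \sqrt{37} - 47952 + 1296 \left(- 37 i \sqrt{37}\right)\right) - 32076} = \frac{30 + 1575}{\left(1369 + 1369 i \sqrt{37} - 47952 - 47952 i \sqrt{37}\right) - 32076} = \frac{1605}{\left(-46583 - 46583 i \sqrt{37}\right) - 32076} = \frac{1605}{-78659 - 46583 i \sqrt{37}}$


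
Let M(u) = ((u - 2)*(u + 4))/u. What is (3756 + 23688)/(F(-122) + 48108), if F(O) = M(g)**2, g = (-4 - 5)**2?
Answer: 180060084/360727813 ≈ 0.49916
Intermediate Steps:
g = 81 (g = (-9)**2 = 81)
M(u) = (-2 + u)*(4 + u)/u (M(u) = ((-2 + u)*(4 + u))/u = (-2 + u)*(4 + u)/u)
F(O) = 45091225/6561 (F(O) = (2 + 81 - 8/81)**2 = (6715/81)**2 = 45091225/6561)
(3756 + 23688)/(F(-122) + 48108) = (3756 + 23688)/(45091225/6561 + 48108) = 27444/(360727813/6561) = 27444*(6561/360727813) = 180060084/360727813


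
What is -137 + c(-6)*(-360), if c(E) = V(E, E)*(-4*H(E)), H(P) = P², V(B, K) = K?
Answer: -311177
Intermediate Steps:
c(E) = -4*E³ (c(E) = E*(-4*E²) = -4*E³)
-137 + c(-6)*(-360) = -137 - 4*(-6)³*(-360) = -137 - 4*(-216)*(-360) = -137 + 864*(-360) = -137 - 311040 = -311177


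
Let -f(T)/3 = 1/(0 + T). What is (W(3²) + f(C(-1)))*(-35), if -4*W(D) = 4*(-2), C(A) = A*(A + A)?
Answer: -35/2 ≈ -17.500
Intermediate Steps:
C(A) = 2*A² (C(A) = A*(2*A) = 2*A²)
W(D) = 2 (W(D) = -(-2) = -¼*(-8) = 2)
f(T) = -3/T (f(T) = -3/(0 + T) = -3/T)
(W(3²) + f(C(-1)))*(-35) = (2 - 3/(2*(-1)²))*(-35) = (2 - 3/(2*1))*(-35) = (2 - 3/2)*(-35) = (½)*(-35) = -35/2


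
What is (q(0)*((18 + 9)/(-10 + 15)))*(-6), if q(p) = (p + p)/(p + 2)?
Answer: 0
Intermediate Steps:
q(p) = 2*p/(2 + p) (q(p) = (2*p)/(2 + p) = 2*p/(2 + p))
(q(0)*((18 + 9)/(-10 + 15)))*(-6) = ((2*0/(2 + 0))*((18 + 9)/(-10 + 15)))*(-6) = ((2*0/2)*(27/5))*(-6) = ((2*0*(½))*(27*(⅕)))*(-6) = (0*(27/5))*(-6) = 0*(-6) = 0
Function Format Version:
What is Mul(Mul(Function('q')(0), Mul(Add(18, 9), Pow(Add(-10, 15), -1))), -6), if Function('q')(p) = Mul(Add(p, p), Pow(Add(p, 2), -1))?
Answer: 0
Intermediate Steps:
Function('q')(p) = Mul(2, p, Pow(Add(2, p), -1)) (Function('q')(p) = Mul(Mul(2, p), Pow(Add(2, p), -1)) = Mul(2, p, Pow(Add(2, p), -1)))
Mul(Mul(Function('q')(0), Mul(Add(18, 9), Pow(Add(-10, 15), -1))), -6) = Mul(Mul(Mul(2, 0, Pow(Add(2, 0), -1)), Mul(Add(18, 9), Pow(Add(-10, 15), -1))), -6) = Mul(Mul(Mul(2, 0, Pow(2, -1)), Mul(27, Pow(5, -1))), -6) = Mul(Mul(Mul(2, 0, Rational(1, 2)), Mul(27, Rational(1, 5))), -6) = Mul(Mul(0, Rational(27, 5)), -6) = Mul(0, -6) = 0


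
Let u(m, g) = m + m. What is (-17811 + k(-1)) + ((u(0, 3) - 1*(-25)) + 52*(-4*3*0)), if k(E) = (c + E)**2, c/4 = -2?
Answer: -17705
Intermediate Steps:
c = -8 (c = 4*(-2) = -8)
u(m, g) = 2*m
k(E) = (-8 + E)**2
(-17811 + k(-1)) + ((u(0, 3) - 1*(-25)) + 52*(-4*3*0)) = (-17811 + (-8 - 1)**2) + ((2*0 - 1*(-25)) + 52*(-4*3*0)) = (-17811 + (-9)**2) + ((0 + 25) + 52*(-12*0)) = (-17811 + 81) + (25 + 52*0) = -17730 + (25 + 0) = -17730 + 25 = -17705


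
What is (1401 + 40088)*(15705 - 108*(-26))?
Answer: 768085857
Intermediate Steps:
(1401 + 40088)*(15705 - 108*(-26)) = 41489*(15705 + 2808) = 41489*18513 = 768085857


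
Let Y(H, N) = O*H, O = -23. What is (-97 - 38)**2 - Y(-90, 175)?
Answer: 16155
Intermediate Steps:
Y(H, N) = -23*H
(-97 - 38)**2 - Y(-90, 175) = (-97 - 38)**2 - (-23)*(-90) = (-135)**2 - 1*2070 = 18225 - 2070 = 16155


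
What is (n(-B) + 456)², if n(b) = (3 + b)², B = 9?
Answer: 242064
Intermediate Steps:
(n(-B) + 456)² = ((3 - 1*9)² + 456)² = ((3 - 9)² + 456)² = ((-6)² + 456)² = (36 + 456)² = 492² = 242064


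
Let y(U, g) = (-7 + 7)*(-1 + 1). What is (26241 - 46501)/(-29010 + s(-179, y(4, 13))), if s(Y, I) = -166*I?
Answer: 2026/2901 ≈ 0.69838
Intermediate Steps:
y(U, g) = 0 (y(U, g) = 0*0 = 0)
(26241 - 46501)/(-29010 + s(-179, y(4, 13))) = (26241 - 46501)/(-29010 - 166*0) = -20260/(-29010 + 0) = -20260/(-29010) = -20260*(-1/29010) = 2026/2901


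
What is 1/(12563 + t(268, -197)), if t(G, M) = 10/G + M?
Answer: 134/1657049 ≈ 8.0867e-5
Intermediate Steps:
t(G, M) = M + 10/G
1/(12563 + t(268, -197)) = 1/(12563 + (-197 + 10/268)) = 1/(12563 + (-197 + 10*(1/268))) = 1/(12563 + (-197 + 5/134)) = 1/(12563 - 26393/134) = 1/(1657049/134) = 134/1657049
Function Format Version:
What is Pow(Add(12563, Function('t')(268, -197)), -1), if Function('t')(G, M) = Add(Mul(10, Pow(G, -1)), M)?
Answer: Rational(134, 1657049) ≈ 8.0867e-5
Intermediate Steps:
Function('t')(G, M) = Add(M, Mul(10, Pow(G, -1)))
Pow(Add(12563, Function('t')(268, -197)), -1) = Pow(Add(12563, Add(-197, Mul(10, Pow(268, -1)))), -1) = Pow(Add(12563, Add(-197, Mul(10, Rational(1, 268)))), -1) = Pow(Add(12563, Add(-197, Rational(5, 134))), -1) = Pow(Add(12563, Rational(-26393, 134)), -1) = Pow(Rational(1657049, 134), -1) = Rational(134, 1657049)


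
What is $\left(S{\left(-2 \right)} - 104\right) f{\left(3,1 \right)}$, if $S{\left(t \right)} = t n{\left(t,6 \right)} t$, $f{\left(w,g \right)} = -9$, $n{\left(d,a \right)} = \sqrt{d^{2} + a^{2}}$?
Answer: $936 - 72 \sqrt{10} \approx 708.32$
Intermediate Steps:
$n{\left(d,a \right)} = \sqrt{a^{2} + d^{2}}$
$S{\left(t \right)} = t^{2} \sqrt{36 + t^{2}}$ ($S{\left(t \right)} = t \sqrt{6^{2} + t^{2}} t = t \sqrt{36 + t^{2}} t = t t \sqrt{36 + t^{2}} = t^{2} \sqrt{36 + t^{2}}$)
$\left(S{\left(-2 \right)} - 104\right) f{\left(3,1 \right)} = \left(\left(-2\right)^{2} \sqrt{36 + \left(-2\right)^{2}} - 104\right) \left(-9\right) = \left(4 \sqrt{36 + 4} - 104\right) \left(-9\right) = \left(4 \sqrt{40} - 104\right) \left(-9\right) = \left(4 \cdot 2 \sqrt{10} - 104\right) \left(-9\right) = \left(8 \sqrt{10} - 104\right) \left(-9\right) = \left(-104 + 8 \sqrt{10}\right) \left(-9\right) = 936 - 72 \sqrt{10}$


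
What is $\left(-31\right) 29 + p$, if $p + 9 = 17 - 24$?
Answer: $-915$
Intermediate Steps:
$p = -16$ ($p = -9 + \left(17 - 24\right) = -9 - 7 = -16$)
$\left(-31\right) 29 + p = \left(-31\right) 29 - 16 = -899 - 16 = -915$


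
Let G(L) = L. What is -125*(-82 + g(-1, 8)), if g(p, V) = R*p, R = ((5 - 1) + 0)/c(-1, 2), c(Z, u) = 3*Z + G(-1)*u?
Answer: 10150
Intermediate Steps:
c(Z, u) = -u + 3*Z (c(Z, u) = 3*Z - u = -u + 3*Z)
R = -⅘ (R = ((5 - 1) + 0)/(-1*2 + 3*(-1)) = (4 + 0)/(-2 - 3) = 4/(-5) = 4*(-⅕) = -⅘ ≈ -0.80000)
g(p, V) = -4*p/5
-125*(-82 + g(-1, 8)) = -125*(-82 - ⅘*(-1)) = -125*(-82 + ⅘) = -125*(-406/5) = 10150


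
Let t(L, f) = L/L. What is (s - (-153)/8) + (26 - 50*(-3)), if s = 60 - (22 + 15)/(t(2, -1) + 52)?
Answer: 107877/424 ≈ 254.43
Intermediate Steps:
t(L, f) = 1
s = 3143/53 (s = 60 - (22 + 15)/(1 + 52) = 60 - 37/53 = 3143/53 ≈ 59.302)
(s - (-153)/8) + (26 - 50*(-3)) = (3143/53 - (-153)/8) + (26 - 50*(-3)) = (3143/53 - (-153)/8) + (26 - 1*(-150)) = (3143/53 - 1*(-153/8)) + (26 + 150) = (3143/53 + 153/8) + 176 = 33253/424 + 176 = 107877/424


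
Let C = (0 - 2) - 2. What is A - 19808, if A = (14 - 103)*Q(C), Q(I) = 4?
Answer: -20164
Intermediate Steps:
C = -4 (C = -2 - 2 = -4)
A = -356 (A = (14 - 103)*4 = -89*4 = -356)
A - 19808 = -356 - 19808 = -20164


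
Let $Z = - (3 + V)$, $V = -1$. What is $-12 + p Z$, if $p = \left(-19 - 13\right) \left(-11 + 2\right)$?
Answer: $-588$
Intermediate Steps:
$p = 288$ ($p = \left(-32\right) \left(-9\right) = 288$)
$Z = -2$ ($Z = - (3 - 1) = \left(-1\right) 2 = -2$)
$-12 + p Z = -12 + 288 \left(-2\right) = -12 - 576 = -588$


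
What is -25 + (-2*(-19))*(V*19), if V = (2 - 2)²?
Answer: -25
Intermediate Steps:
V = 0 (V = 0² = 0)
-25 + (-2*(-19))*(V*19) = -25 + (-2*(-19))*(0*19) = -25 + 38*0 = -25 + 0 = -25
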